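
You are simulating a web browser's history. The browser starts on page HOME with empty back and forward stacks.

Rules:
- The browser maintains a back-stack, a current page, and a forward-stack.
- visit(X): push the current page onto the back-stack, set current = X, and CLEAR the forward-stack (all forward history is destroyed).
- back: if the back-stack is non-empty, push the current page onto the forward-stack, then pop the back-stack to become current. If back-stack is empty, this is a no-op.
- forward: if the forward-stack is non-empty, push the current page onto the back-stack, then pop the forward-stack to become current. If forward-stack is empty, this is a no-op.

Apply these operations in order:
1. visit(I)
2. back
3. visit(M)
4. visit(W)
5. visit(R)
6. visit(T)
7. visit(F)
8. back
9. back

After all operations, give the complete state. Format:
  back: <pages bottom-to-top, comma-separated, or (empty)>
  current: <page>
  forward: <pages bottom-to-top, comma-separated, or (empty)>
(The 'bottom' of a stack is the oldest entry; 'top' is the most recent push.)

After 1 (visit(I)): cur=I back=1 fwd=0
After 2 (back): cur=HOME back=0 fwd=1
After 3 (visit(M)): cur=M back=1 fwd=0
After 4 (visit(W)): cur=W back=2 fwd=0
After 5 (visit(R)): cur=R back=3 fwd=0
After 6 (visit(T)): cur=T back=4 fwd=0
After 7 (visit(F)): cur=F back=5 fwd=0
After 8 (back): cur=T back=4 fwd=1
After 9 (back): cur=R back=3 fwd=2

Answer: back: HOME,M,W
current: R
forward: F,T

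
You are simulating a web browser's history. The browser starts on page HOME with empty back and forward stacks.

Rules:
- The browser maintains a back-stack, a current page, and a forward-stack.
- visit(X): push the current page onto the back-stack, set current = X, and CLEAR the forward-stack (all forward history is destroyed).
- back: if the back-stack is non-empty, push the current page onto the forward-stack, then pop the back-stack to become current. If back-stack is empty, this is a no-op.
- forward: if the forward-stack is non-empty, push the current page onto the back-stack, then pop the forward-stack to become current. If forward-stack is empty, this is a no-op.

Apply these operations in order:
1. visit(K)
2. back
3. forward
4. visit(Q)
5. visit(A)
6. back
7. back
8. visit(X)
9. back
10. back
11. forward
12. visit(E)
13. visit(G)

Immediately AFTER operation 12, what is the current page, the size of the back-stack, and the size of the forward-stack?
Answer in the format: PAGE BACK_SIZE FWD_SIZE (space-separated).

After 1 (visit(K)): cur=K back=1 fwd=0
After 2 (back): cur=HOME back=0 fwd=1
After 3 (forward): cur=K back=1 fwd=0
After 4 (visit(Q)): cur=Q back=2 fwd=0
After 5 (visit(A)): cur=A back=3 fwd=0
After 6 (back): cur=Q back=2 fwd=1
After 7 (back): cur=K back=1 fwd=2
After 8 (visit(X)): cur=X back=2 fwd=0
After 9 (back): cur=K back=1 fwd=1
After 10 (back): cur=HOME back=0 fwd=2
After 11 (forward): cur=K back=1 fwd=1
After 12 (visit(E)): cur=E back=2 fwd=0

E 2 0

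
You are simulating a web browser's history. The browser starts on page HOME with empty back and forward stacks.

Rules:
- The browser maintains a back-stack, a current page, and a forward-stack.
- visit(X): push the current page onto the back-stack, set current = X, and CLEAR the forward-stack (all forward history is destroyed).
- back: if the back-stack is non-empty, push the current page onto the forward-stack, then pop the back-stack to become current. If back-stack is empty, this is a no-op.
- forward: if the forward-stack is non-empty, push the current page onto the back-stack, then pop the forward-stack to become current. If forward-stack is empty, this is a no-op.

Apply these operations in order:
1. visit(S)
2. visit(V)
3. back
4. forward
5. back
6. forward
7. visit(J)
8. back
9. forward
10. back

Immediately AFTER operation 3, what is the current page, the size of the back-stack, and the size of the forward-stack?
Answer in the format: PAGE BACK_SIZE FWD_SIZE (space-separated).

After 1 (visit(S)): cur=S back=1 fwd=0
After 2 (visit(V)): cur=V back=2 fwd=0
After 3 (back): cur=S back=1 fwd=1

S 1 1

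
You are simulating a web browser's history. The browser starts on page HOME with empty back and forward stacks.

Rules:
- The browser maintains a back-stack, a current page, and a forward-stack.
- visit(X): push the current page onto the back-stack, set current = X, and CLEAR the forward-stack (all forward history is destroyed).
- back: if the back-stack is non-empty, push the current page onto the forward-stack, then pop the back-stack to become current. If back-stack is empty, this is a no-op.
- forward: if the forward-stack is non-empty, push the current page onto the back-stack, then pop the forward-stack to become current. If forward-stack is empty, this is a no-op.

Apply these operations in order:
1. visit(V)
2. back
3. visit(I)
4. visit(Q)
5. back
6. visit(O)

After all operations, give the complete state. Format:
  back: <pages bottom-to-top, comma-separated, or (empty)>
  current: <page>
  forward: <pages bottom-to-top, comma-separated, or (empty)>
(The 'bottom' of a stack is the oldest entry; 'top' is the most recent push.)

Answer: back: HOME,I
current: O
forward: (empty)

Derivation:
After 1 (visit(V)): cur=V back=1 fwd=0
After 2 (back): cur=HOME back=0 fwd=1
After 3 (visit(I)): cur=I back=1 fwd=0
After 4 (visit(Q)): cur=Q back=2 fwd=0
After 5 (back): cur=I back=1 fwd=1
After 6 (visit(O)): cur=O back=2 fwd=0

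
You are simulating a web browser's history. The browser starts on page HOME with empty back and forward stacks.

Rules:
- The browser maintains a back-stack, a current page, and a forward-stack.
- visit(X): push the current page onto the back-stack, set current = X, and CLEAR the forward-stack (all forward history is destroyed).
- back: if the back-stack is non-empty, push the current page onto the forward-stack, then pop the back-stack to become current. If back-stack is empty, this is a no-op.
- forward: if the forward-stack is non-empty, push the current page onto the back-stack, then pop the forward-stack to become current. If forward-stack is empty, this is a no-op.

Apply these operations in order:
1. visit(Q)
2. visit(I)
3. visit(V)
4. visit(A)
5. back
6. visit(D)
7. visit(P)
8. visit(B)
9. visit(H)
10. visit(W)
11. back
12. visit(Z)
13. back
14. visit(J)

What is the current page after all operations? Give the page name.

After 1 (visit(Q)): cur=Q back=1 fwd=0
After 2 (visit(I)): cur=I back=2 fwd=0
After 3 (visit(V)): cur=V back=3 fwd=0
After 4 (visit(A)): cur=A back=4 fwd=0
After 5 (back): cur=V back=3 fwd=1
After 6 (visit(D)): cur=D back=4 fwd=0
After 7 (visit(P)): cur=P back=5 fwd=0
After 8 (visit(B)): cur=B back=6 fwd=0
After 9 (visit(H)): cur=H back=7 fwd=0
After 10 (visit(W)): cur=W back=8 fwd=0
After 11 (back): cur=H back=7 fwd=1
After 12 (visit(Z)): cur=Z back=8 fwd=0
After 13 (back): cur=H back=7 fwd=1
After 14 (visit(J)): cur=J back=8 fwd=0

Answer: J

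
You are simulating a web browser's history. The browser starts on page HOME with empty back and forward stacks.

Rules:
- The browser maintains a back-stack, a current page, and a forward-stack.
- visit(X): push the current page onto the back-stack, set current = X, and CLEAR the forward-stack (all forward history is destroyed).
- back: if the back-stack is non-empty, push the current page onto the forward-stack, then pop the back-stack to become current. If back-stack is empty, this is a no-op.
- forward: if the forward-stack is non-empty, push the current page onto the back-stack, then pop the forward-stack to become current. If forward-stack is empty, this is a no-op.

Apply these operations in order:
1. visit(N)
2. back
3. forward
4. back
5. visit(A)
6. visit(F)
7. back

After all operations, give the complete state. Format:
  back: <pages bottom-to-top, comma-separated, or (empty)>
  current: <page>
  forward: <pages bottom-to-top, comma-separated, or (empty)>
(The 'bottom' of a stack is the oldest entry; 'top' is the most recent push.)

Answer: back: HOME
current: A
forward: F

Derivation:
After 1 (visit(N)): cur=N back=1 fwd=0
After 2 (back): cur=HOME back=0 fwd=1
After 3 (forward): cur=N back=1 fwd=0
After 4 (back): cur=HOME back=0 fwd=1
After 5 (visit(A)): cur=A back=1 fwd=0
After 6 (visit(F)): cur=F back=2 fwd=0
After 7 (back): cur=A back=1 fwd=1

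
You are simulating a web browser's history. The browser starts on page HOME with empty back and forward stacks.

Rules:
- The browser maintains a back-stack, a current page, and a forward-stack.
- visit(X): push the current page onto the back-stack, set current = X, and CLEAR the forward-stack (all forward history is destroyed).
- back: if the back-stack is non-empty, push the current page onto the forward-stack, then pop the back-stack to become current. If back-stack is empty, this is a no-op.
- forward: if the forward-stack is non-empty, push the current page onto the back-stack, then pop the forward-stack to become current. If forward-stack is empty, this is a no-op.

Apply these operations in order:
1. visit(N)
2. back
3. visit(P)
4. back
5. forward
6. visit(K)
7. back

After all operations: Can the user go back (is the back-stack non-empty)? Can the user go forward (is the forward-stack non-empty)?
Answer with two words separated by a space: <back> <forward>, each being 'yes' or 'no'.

Answer: yes yes

Derivation:
After 1 (visit(N)): cur=N back=1 fwd=0
After 2 (back): cur=HOME back=0 fwd=1
After 3 (visit(P)): cur=P back=1 fwd=0
After 4 (back): cur=HOME back=0 fwd=1
After 5 (forward): cur=P back=1 fwd=0
After 6 (visit(K)): cur=K back=2 fwd=0
After 7 (back): cur=P back=1 fwd=1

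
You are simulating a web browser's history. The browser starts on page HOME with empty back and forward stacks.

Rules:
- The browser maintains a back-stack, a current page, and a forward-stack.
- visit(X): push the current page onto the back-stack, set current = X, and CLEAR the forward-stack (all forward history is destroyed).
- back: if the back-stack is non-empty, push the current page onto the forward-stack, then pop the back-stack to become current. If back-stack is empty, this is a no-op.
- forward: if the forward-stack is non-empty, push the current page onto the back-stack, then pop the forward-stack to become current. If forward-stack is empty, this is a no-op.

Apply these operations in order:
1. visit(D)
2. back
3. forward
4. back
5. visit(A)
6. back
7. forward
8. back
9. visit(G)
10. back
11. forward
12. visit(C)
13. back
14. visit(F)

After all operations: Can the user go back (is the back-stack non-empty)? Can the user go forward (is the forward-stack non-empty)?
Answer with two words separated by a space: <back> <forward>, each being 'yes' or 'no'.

After 1 (visit(D)): cur=D back=1 fwd=0
After 2 (back): cur=HOME back=0 fwd=1
After 3 (forward): cur=D back=1 fwd=0
After 4 (back): cur=HOME back=0 fwd=1
After 5 (visit(A)): cur=A back=1 fwd=0
After 6 (back): cur=HOME back=0 fwd=1
After 7 (forward): cur=A back=1 fwd=0
After 8 (back): cur=HOME back=0 fwd=1
After 9 (visit(G)): cur=G back=1 fwd=0
After 10 (back): cur=HOME back=0 fwd=1
After 11 (forward): cur=G back=1 fwd=0
After 12 (visit(C)): cur=C back=2 fwd=0
After 13 (back): cur=G back=1 fwd=1
After 14 (visit(F)): cur=F back=2 fwd=0

Answer: yes no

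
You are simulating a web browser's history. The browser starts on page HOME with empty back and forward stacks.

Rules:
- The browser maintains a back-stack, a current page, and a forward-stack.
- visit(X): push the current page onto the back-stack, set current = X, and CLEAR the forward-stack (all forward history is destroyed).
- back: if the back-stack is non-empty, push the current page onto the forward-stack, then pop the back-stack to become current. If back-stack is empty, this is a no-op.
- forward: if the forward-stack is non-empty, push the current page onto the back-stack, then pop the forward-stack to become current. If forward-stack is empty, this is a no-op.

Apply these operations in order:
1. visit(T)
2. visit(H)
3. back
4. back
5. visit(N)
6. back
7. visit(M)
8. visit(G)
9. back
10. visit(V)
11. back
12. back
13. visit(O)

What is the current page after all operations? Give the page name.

After 1 (visit(T)): cur=T back=1 fwd=0
After 2 (visit(H)): cur=H back=2 fwd=0
After 3 (back): cur=T back=1 fwd=1
After 4 (back): cur=HOME back=0 fwd=2
After 5 (visit(N)): cur=N back=1 fwd=0
After 6 (back): cur=HOME back=0 fwd=1
After 7 (visit(M)): cur=M back=1 fwd=0
After 8 (visit(G)): cur=G back=2 fwd=0
After 9 (back): cur=M back=1 fwd=1
After 10 (visit(V)): cur=V back=2 fwd=0
After 11 (back): cur=M back=1 fwd=1
After 12 (back): cur=HOME back=0 fwd=2
After 13 (visit(O)): cur=O back=1 fwd=0

Answer: O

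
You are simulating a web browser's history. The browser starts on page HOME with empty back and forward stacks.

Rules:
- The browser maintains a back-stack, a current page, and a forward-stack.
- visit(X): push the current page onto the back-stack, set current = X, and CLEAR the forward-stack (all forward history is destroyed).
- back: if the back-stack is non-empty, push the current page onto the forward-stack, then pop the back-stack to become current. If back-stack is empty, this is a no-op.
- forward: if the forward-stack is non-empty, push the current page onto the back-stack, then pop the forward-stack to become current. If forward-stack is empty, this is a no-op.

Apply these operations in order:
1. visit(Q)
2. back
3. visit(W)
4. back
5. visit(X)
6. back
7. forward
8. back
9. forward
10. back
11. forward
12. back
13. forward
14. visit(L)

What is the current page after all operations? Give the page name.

Answer: L

Derivation:
After 1 (visit(Q)): cur=Q back=1 fwd=0
After 2 (back): cur=HOME back=0 fwd=1
After 3 (visit(W)): cur=W back=1 fwd=0
After 4 (back): cur=HOME back=0 fwd=1
After 5 (visit(X)): cur=X back=1 fwd=0
After 6 (back): cur=HOME back=0 fwd=1
After 7 (forward): cur=X back=1 fwd=0
After 8 (back): cur=HOME back=0 fwd=1
After 9 (forward): cur=X back=1 fwd=0
After 10 (back): cur=HOME back=0 fwd=1
After 11 (forward): cur=X back=1 fwd=0
After 12 (back): cur=HOME back=0 fwd=1
After 13 (forward): cur=X back=1 fwd=0
After 14 (visit(L)): cur=L back=2 fwd=0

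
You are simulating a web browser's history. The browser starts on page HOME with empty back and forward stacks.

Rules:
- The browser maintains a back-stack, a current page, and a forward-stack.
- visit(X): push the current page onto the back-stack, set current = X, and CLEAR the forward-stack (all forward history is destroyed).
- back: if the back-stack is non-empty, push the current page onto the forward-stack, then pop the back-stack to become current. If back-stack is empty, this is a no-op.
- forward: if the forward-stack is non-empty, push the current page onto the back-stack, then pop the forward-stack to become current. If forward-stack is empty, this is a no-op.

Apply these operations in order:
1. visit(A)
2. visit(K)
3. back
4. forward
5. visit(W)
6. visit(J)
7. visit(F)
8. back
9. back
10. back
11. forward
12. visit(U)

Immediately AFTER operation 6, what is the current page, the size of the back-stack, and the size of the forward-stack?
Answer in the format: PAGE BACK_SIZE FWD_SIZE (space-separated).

After 1 (visit(A)): cur=A back=1 fwd=0
After 2 (visit(K)): cur=K back=2 fwd=0
After 3 (back): cur=A back=1 fwd=1
After 4 (forward): cur=K back=2 fwd=0
After 5 (visit(W)): cur=W back=3 fwd=0
After 6 (visit(J)): cur=J back=4 fwd=0

J 4 0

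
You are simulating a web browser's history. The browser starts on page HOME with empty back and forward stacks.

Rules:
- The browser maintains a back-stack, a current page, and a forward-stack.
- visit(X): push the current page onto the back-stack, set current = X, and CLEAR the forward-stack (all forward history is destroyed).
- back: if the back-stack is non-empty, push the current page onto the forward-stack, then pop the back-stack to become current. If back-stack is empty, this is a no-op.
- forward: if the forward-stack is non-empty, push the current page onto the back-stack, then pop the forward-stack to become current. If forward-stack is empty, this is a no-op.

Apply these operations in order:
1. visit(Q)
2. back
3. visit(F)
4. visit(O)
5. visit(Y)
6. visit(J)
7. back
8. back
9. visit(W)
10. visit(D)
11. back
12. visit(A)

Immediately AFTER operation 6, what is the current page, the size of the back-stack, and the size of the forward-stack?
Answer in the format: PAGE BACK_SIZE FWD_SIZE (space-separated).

After 1 (visit(Q)): cur=Q back=1 fwd=0
After 2 (back): cur=HOME back=0 fwd=1
After 3 (visit(F)): cur=F back=1 fwd=0
After 4 (visit(O)): cur=O back=2 fwd=0
After 5 (visit(Y)): cur=Y back=3 fwd=0
After 6 (visit(J)): cur=J back=4 fwd=0

J 4 0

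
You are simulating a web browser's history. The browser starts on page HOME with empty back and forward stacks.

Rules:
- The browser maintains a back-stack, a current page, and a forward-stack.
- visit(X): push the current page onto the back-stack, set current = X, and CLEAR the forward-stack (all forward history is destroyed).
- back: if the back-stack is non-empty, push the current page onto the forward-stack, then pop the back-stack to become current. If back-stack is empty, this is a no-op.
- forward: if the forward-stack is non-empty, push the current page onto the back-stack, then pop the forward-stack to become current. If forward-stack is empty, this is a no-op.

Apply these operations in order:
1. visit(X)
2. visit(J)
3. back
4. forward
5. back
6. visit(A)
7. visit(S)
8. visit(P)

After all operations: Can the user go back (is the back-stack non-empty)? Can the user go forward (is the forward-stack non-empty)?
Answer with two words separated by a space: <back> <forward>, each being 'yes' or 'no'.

Answer: yes no

Derivation:
After 1 (visit(X)): cur=X back=1 fwd=0
After 2 (visit(J)): cur=J back=2 fwd=0
After 3 (back): cur=X back=1 fwd=1
After 4 (forward): cur=J back=2 fwd=0
After 5 (back): cur=X back=1 fwd=1
After 6 (visit(A)): cur=A back=2 fwd=0
After 7 (visit(S)): cur=S back=3 fwd=0
After 8 (visit(P)): cur=P back=4 fwd=0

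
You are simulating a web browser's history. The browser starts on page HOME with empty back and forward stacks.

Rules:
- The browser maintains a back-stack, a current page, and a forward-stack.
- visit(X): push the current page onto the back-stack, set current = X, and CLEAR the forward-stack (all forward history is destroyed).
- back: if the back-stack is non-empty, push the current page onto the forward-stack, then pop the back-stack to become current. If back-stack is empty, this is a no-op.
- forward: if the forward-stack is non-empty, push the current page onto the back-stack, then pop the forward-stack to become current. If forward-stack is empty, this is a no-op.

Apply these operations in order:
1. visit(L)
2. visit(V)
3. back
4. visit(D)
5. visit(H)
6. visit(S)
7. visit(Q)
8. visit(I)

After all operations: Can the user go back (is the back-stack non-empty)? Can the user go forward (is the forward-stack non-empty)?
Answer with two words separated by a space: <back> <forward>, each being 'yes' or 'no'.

After 1 (visit(L)): cur=L back=1 fwd=0
After 2 (visit(V)): cur=V back=2 fwd=0
After 3 (back): cur=L back=1 fwd=1
After 4 (visit(D)): cur=D back=2 fwd=0
After 5 (visit(H)): cur=H back=3 fwd=0
After 6 (visit(S)): cur=S back=4 fwd=0
After 7 (visit(Q)): cur=Q back=5 fwd=0
After 8 (visit(I)): cur=I back=6 fwd=0

Answer: yes no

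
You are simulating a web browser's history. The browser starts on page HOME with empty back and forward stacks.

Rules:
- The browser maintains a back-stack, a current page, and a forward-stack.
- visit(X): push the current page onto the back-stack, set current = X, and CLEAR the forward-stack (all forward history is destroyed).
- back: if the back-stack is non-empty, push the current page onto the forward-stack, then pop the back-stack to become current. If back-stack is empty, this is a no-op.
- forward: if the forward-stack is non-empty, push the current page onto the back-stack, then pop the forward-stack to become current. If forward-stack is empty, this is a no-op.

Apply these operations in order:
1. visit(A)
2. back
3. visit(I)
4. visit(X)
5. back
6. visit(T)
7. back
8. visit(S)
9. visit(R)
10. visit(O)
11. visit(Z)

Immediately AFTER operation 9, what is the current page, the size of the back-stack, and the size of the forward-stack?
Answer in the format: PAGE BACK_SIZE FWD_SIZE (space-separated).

After 1 (visit(A)): cur=A back=1 fwd=0
After 2 (back): cur=HOME back=0 fwd=1
After 3 (visit(I)): cur=I back=1 fwd=0
After 4 (visit(X)): cur=X back=2 fwd=0
After 5 (back): cur=I back=1 fwd=1
After 6 (visit(T)): cur=T back=2 fwd=0
After 7 (back): cur=I back=1 fwd=1
After 8 (visit(S)): cur=S back=2 fwd=0
After 9 (visit(R)): cur=R back=3 fwd=0

R 3 0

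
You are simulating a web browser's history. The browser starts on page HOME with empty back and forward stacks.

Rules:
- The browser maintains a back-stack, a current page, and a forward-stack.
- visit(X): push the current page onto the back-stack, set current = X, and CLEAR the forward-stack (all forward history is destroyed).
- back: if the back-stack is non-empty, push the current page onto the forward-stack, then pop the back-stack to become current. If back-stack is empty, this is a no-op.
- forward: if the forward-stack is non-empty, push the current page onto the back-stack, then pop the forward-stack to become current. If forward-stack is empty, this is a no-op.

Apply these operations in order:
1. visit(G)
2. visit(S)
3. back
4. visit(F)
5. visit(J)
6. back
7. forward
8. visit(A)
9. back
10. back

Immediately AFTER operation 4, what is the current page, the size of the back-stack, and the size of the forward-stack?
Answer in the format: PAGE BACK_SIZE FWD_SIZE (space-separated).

After 1 (visit(G)): cur=G back=1 fwd=0
After 2 (visit(S)): cur=S back=2 fwd=0
After 3 (back): cur=G back=1 fwd=1
After 4 (visit(F)): cur=F back=2 fwd=0

F 2 0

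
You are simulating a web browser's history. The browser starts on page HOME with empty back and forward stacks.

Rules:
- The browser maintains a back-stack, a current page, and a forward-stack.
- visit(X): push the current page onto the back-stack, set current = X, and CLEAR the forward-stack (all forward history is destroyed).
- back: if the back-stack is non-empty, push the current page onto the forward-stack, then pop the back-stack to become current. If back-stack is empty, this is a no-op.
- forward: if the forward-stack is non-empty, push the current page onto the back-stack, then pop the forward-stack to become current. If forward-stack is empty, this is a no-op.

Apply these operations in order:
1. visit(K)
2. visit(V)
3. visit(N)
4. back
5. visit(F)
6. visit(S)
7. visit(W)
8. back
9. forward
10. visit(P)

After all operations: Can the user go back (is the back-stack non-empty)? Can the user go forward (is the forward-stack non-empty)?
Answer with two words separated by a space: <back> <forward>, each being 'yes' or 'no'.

After 1 (visit(K)): cur=K back=1 fwd=0
After 2 (visit(V)): cur=V back=2 fwd=0
After 3 (visit(N)): cur=N back=3 fwd=0
After 4 (back): cur=V back=2 fwd=1
After 5 (visit(F)): cur=F back=3 fwd=0
After 6 (visit(S)): cur=S back=4 fwd=0
After 7 (visit(W)): cur=W back=5 fwd=0
After 8 (back): cur=S back=4 fwd=1
After 9 (forward): cur=W back=5 fwd=0
After 10 (visit(P)): cur=P back=6 fwd=0

Answer: yes no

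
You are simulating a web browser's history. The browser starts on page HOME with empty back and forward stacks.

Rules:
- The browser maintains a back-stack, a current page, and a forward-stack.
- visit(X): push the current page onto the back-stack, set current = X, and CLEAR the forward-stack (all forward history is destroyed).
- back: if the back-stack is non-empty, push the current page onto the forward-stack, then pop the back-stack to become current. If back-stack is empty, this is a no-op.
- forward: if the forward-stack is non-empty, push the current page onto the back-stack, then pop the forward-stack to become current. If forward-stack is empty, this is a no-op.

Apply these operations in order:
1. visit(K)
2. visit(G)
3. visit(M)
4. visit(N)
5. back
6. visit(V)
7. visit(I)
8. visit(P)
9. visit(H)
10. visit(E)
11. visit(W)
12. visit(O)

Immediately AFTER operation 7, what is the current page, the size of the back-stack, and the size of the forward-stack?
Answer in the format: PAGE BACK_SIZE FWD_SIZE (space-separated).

After 1 (visit(K)): cur=K back=1 fwd=0
After 2 (visit(G)): cur=G back=2 fwd=0
After 3 (visit(M)): cur=M back=3 fwd=0
After 4 (visit(N)): cur=N back=4 fwd=0
After 5 (back): cur=M back=3 fwd=1
After 6 (visit(V)): cur=V back=4 fwd=0
After 7 (visit(I)): cur=I back=5 fwd=0

I 5 0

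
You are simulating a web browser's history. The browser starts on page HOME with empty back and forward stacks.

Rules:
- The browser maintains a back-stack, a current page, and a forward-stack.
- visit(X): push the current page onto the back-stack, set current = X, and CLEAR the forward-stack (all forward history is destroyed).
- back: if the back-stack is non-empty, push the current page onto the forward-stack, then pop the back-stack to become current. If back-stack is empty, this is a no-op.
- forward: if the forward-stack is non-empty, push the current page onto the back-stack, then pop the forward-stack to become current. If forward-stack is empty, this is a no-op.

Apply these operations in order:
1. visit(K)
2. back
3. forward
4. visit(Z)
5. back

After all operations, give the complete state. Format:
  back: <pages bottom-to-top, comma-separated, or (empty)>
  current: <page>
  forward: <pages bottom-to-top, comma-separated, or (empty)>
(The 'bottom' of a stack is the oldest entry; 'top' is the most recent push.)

Answer: back: HOME
current: K
forward: Z

Derivation:
After 1 (visit(K)): cur=K back=1 fwd=0
After 2 (back): cur=HOME back=0 fwd=1
After 3 (forward): cur=K back=1 fwd=0
After 4 (visit(Z)): cur=Z back=2 fwd=0
After 5 (back): cur=K back=1 fwd=1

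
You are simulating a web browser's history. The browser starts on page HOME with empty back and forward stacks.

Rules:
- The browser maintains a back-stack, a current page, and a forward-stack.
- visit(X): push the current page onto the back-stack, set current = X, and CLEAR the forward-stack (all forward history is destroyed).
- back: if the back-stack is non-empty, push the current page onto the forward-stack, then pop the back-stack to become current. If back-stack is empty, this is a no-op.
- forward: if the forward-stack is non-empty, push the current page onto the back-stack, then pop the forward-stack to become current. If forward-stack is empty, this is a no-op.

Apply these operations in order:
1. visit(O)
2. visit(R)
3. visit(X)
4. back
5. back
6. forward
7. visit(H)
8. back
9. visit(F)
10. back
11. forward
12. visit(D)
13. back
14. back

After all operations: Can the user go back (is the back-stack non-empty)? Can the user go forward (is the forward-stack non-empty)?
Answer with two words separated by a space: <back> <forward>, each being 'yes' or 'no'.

Answer: yes yes

Derivation:
After 1 (visit(O)): cur=O back=1 fwd=0
After 2 (visit(R)): cur=R back=2 fwd=0
After 3 (visit(X)): cur=X back=3 fwd=0
After 4 (back): cur=R back=2 fwd=1
After 5 (back): cur=O back=1 fwd=2
After 6 (forward): cur=R back=2 fwd=1
After 7 (visit(H)): cur=H back=3 fwd=0
After 8 (back): cur=R back=2 fwd=1
After 9 (visit(F)): cur=F back=3 fwd=0
After 10 (back): cur=R back=2 fwd=1
After 11 (forward): cur=F back=3 fwd=0
After 12 (visit(D)): cur=D back=4 fwd=0
After 13 (back): cur=F back=3 fwd=1
After 14 (back): cur=R back=2 fwd=2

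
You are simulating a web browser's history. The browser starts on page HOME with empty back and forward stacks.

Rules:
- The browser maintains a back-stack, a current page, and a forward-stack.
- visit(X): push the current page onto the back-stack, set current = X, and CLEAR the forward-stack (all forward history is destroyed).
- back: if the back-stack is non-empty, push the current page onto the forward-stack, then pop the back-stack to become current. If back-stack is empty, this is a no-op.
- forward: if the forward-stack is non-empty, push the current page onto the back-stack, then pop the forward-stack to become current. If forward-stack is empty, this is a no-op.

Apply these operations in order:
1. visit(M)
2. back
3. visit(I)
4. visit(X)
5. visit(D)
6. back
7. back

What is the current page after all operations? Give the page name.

Answer: I

Derivation:
After 1 (visit(M)): cur=M back=1 fwd=0
After 2 (back): cur=HOME back=0 fwd=1
After 3 (visit(I)): cur=I back=1 fwd=0
After 4 (visit(X)): cur=X back=2 fwd=0
After 5 (visit(D)): cur=D back=3 fwd=0
After 6 (back): cur=X back=2 fwd=1
After 7 (back): cur=I back=1 fwd=2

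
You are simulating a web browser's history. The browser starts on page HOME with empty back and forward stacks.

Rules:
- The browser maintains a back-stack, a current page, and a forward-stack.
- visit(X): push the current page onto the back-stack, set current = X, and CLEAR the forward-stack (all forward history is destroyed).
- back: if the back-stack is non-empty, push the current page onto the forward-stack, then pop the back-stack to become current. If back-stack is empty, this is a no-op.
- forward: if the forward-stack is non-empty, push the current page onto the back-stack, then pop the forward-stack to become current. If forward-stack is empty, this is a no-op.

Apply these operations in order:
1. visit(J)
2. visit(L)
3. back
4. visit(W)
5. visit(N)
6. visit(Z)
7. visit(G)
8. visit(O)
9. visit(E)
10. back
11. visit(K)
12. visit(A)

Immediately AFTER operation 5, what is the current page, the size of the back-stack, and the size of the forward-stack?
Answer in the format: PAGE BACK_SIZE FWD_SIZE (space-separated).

After 1 (visit(J)): cur=J back=1 fwd=0
After 2 (visit(L)): cur=L back=2 fwd=0
After 3 (back): cur=J back=1 fwd=1
After 4 (visit(W)): cur=W back=2 fwd=0
After 5 (visit(N)): cur=N back=3 fwd=0

N 3 0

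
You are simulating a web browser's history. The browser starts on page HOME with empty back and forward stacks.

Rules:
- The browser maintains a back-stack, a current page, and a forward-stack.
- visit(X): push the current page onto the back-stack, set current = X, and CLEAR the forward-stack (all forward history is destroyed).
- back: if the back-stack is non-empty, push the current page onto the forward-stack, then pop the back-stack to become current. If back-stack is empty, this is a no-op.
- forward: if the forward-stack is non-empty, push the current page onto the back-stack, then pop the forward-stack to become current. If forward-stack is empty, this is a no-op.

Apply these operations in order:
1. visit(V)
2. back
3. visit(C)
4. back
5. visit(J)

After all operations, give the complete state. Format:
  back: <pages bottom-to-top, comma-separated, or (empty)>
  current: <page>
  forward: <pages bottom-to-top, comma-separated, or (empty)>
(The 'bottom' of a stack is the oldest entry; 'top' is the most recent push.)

After 1 (visit(V)): cur=V back=1 fwd=0
After 2 (back): cur=HOME back=0 fwd=1
After 3 (visit(C)): cur=C back=1 fwd=0
After 4 (back): cur=HOME back=0 fwd=1
After 5 (visit(J)): cur=J back=1 fwd=0

Answer: back: HOME
current: J
forward: (empty)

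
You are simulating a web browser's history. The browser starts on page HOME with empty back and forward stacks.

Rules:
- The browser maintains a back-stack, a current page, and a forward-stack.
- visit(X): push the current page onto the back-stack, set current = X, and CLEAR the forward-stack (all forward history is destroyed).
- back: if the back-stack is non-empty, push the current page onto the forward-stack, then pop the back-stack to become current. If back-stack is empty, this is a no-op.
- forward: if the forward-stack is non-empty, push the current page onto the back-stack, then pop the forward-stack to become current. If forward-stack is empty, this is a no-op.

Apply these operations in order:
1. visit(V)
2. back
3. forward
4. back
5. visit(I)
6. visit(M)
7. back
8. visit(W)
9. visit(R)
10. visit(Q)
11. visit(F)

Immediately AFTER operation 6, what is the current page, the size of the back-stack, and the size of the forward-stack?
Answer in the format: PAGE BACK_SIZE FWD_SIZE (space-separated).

After 1 (visit(V)): cur=V back=1 fwd=0
After 2 (back): cur=HOME back=0 fwd=1
After 3 (forward): cur=V back=1 fwd=0
After 4 (back): cur=HOME back=0 fwd=1
After 5 (visit(I)): cur=I back=1 fwd=0
After 6 (visit(M)): cur=M back=2 fwd=0

M 2 0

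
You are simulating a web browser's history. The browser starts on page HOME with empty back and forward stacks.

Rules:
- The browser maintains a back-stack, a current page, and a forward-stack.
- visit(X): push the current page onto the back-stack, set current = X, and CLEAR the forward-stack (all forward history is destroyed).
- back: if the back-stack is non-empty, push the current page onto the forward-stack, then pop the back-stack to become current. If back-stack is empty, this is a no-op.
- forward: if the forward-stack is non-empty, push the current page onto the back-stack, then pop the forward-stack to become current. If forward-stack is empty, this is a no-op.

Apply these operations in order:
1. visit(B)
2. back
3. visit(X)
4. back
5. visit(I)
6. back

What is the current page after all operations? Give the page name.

After 1 (visit(B)): cur=B back=1 fwd=0
After 2 (back): cur=HOME back=0 fwd=1
After 3 (visit(X)): cur=X back=1 fwd=0
After 4 (back): cur=HOME back=0 fwd=1
After 5 (visit(I)): cur=I back=1 fwd=0
After 6 (back): cur=HOME back=0 fwd=1

Answer: HOME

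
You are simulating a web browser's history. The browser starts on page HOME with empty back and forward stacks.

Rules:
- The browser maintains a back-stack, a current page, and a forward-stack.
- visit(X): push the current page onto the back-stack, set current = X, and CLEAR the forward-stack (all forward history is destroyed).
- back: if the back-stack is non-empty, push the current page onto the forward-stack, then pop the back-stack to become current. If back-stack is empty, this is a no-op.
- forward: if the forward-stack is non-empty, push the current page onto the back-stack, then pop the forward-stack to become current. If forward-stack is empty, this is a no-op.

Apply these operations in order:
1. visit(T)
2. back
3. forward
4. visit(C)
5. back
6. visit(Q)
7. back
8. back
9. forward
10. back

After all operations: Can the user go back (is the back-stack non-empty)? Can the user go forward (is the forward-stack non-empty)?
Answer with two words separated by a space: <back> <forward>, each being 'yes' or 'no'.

Answer: no yes

Derivation:
After 1 (visit(T)): cur=T back=1 fwd=0
After 2 (back): cur=HOME back=0 fwd=1
After 3 (forward): cur=T back=1 fwd=0
After 4 (visit(C)): cur=C back=2 fwd=0
After 5 (back): cur=T back=1 fwd=1
After 6 (visit(Q)): cur=Q back=2 fwd=0
After 7 (back): cur=T back=1 fwd=1
After 8 (back): cur=HOME back=0 fwd=2
After 9 (forward): cur=T back=1 fwd=1
After 10 (back): cur=HOME back=0 fwd=2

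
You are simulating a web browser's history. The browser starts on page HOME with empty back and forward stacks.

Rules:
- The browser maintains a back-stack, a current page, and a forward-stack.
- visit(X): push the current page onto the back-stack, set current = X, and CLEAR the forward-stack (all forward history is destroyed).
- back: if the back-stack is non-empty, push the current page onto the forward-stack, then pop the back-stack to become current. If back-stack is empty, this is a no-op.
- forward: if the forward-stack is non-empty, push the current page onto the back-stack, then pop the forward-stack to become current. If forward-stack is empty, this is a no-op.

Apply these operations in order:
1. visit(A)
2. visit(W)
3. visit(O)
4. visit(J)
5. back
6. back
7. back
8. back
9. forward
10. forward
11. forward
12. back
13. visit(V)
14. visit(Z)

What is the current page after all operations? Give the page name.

After 1 (visit(A)): cur=A back=1 fwd=0
After 2 (visit(W)): cur=W back=2 fwd=0
After 3 (visit(O)): cur=O back=3 fwd=0
After 4 (visit(J)): cur=J back=4 fwd=0
After 5 (back): cur=O back=3 fwd=1
After 6 (back): cur=W back=2 fwd=2
After 7 (back): cur=A back=1 fwd=3
After 8 (back): cur=HOME back=0 fwd=4
After 9 (forward): cur=A back=1 fwd=3
After 10 (forward): cur=W back=2 fwd=2
After 11 (forward): cur=O back=3 fwd=1
After 12 (back): cur=W back=2 fwd=2
After 13 (visit(V)): cur=V back=3 fwd=0
After 14 (visit(Z)): cur=Z back=4 fwd=0

Answer: Z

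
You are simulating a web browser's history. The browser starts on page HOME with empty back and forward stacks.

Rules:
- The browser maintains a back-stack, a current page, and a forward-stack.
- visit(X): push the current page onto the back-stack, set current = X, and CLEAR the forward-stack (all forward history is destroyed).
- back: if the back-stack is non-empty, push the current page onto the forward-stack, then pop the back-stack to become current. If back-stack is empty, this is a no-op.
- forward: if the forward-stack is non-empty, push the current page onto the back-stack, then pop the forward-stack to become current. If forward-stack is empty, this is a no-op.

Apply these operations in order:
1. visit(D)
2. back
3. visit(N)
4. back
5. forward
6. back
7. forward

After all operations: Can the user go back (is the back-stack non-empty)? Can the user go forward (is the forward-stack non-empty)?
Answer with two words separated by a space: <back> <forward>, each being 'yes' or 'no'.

After 1 (visit(D)): cur=D back=1 fwd=0
After 2 (back): cur=HOME back=0 fwd=1
After 3 (visit(N)): cur=N back=1 fwd=0
After 4 (back): cur=HOME back=0 fwd=1
After 5 (forward): cur=N back=1 fwd=0
After 6 (back): cur=HOME back=0 fwd=1
After 7 (forward): cur=N back=1 fwd=0

Answer: yes no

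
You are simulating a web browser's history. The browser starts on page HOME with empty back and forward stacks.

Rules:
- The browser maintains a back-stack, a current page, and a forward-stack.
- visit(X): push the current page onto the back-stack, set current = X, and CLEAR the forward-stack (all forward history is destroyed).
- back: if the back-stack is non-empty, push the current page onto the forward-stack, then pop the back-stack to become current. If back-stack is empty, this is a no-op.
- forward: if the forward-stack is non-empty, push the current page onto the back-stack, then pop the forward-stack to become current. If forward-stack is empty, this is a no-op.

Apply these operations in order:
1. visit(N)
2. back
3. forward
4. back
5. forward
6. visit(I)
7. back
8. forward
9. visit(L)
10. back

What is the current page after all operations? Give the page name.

After 1 (visit(N)): cur=N back=1 fwd=0
After 2 (back): cur=HOME back=0 fwd=1
After 3 (forward): cur=N back=1 fwd=0
After 4 (back): cur=HOME back=0 fwd=1
After 5 (forward): cur=N back=1 fwd=0
After 6 (visit(I)): cur=I back=2 fwd=0
After 7 (back): cur=N back=1 fwd=1
After 8 (forward): cur=I back=2 fwd=0
After 9 (visit(L)): cur=L back=3 fwd=0
After 10 (back): cur=I back=2 fwd=1

Answer: I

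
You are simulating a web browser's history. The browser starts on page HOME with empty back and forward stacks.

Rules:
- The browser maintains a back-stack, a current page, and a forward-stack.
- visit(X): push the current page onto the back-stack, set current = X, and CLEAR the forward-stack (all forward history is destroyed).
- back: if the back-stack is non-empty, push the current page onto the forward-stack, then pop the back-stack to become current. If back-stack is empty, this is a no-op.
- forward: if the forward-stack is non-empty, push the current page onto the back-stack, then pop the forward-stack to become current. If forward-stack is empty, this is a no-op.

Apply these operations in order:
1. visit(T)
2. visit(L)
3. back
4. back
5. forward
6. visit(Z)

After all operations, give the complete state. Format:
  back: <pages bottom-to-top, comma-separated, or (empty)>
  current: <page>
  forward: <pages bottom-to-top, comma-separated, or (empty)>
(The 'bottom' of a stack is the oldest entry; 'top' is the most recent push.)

Answer: back: HOME,T
current: Z
forward: (empty)

Derivation:
After 1 (visit(T)): cur=T back=1 fwd=0
After 2 (visit(L)): cur=L back=2 fwd=0
After 3 (back): cur=T back=1 fwd=1
After 4 (back): cur=HOME back=0 fwd=2
After 5 (forward): cur=T back=1 fwd=1
After 6 (visit(Z)): cur=Z back=2 fwd=0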